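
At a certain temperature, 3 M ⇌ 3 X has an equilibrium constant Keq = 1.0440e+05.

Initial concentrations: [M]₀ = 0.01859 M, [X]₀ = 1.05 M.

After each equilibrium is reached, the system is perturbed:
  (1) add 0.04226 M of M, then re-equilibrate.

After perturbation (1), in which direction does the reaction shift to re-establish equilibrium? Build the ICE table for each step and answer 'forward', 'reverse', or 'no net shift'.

Direction: forward

Q₀ = 1.8019e+05 vs Keq = 1.0440e+05 ⇒ Q>K, reverse
Step 1:
                    M           X
  init        0.01859        1.05
  Δ          0.003632   -0.003632
  eq          0.02222       1.046
  solve Keq expr → x = -0.001211; check Q = 1.0440e+05
Then add 0.04226 M of M.
Step 2:
                    M           X
  init        0.06448       1.046
  Δ          -0.04138     0.04138
  eq           0.0231       1.088
  solve Keq expr → x = 0.01379; check Q = 1.0440e+05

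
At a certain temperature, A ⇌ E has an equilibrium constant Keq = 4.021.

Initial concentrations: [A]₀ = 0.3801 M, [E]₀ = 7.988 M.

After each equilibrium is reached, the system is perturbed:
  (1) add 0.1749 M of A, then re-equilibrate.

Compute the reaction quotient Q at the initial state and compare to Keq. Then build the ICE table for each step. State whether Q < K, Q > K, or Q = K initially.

Q₀ = 21.02 vs Keq = 4.021 ⇒ Q>K, reverse
Step 1:
                   A          E
  I           0.3801      7.988
  C            1.287     -1.287
  E            1.667      6.701
  solve Keq expr → x = -1.287; check Q = 4.021
Then add 0.1749 M of A.
Step 2:
                   A          E
  I            1.842      6.701
  C          -0.1401     0.1401
  E            1.701      6.842
  solve Keq expr → x = 0.1401; check Q = 4.021

Q₀ = 21.02; Q > K (proceeds reverse)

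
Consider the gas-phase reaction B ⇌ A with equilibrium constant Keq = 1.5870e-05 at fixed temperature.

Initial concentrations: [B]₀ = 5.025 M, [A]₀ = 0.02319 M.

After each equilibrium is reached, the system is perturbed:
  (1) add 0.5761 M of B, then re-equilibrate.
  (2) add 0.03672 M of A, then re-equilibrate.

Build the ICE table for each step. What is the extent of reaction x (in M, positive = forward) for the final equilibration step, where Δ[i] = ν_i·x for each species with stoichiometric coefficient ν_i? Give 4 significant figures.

Q₀ = 0.004615 vs Keq = 1.5870e-05 ⇒ Q>K, reverse
Step 1:
                  B         A
  init        5.025   0.02319
  Δ         0.02311  -0.02311
  eq          5.048 8.0114e-05
  solve Keq expr → x = -0.02311; check Q = 1.5870e-05
Then add 0.5761 M of B.
Step 2:
                  B         A
  init        5.624 8.0114e-05
  Δ       -9.1426e-06 9.1426e-06
  eq          5.624 8.9256e-05
  solve Keq expr → x = 9.1426e-06; check Q = 1.5870e-05
Then add 0.03672 M of A.
Step 3:
                  B         A
  init        5.624   0.03681
  Δ         0.03672  -0.03672
  eq          5.661 8.9839e-05
  solve Keq expr → x = -0.03672; check Q = 1.5870e-05

x = -0.03672 M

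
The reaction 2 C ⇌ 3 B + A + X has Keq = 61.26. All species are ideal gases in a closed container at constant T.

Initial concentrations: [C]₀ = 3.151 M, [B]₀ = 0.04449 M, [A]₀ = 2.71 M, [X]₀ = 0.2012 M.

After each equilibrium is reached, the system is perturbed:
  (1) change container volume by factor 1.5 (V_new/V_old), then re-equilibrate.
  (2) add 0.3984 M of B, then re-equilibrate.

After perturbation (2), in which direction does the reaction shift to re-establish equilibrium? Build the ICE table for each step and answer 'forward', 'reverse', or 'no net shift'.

Q₀ = 4.8360e-06 vs Keq = 61.26 ⇒ Q<K, forward
Step 1:
                   C          B          A          X
  init         3.151    0.04449       2.71     0.2012
  Δ           -1.883      2.824     0.9414     0.9414
  eq           1.268      2.869      3.651      1.143
  solve Keq expr → x = 0.9414; check Q = 61.26
Then change container volume by factor 1.5 (V_new/V_old).
Step 2:
                   C          B          A          X
  init        0.8454      1.913      2.434     0.7618
  Δ          -0.2128     0.3192     0.1064     0.1064
  eq          0.6326      2.232      2.541     0.8682
  solve Keq expr → x = 0.1064; check Q = 61.26
Then add 0.3984 M of B.
Step 3:
                   C          B          A          X
  init        0.6326       2.63      2.541     0.8682
  Δ          0.08955    -0.1343   -0.04477   -0.04477
  eq          0.7222      2.496      2.496     0.8234
  solve Keq expr → x = -0.04477; check Q = 61.26

Direction: reverse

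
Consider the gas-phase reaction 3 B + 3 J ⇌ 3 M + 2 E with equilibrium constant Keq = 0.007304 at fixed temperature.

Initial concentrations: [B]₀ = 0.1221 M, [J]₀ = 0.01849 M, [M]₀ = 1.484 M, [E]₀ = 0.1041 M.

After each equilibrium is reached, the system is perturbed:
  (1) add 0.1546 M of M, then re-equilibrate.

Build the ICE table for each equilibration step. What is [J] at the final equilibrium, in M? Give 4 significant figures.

[J]_eq = 0.1739 M

Q₀ = 3.0778e+06 vs Keq = 0.007304 ⇒ Q>K, reverse
Step 1:
                   B          J          M          E
  init        0.1221    0.01849      1.484     0.1041
  Δ           0.1553     0.1553    -0.1553    -0.1035
  eq          0.2774     0.1738      1.329 5.9034e-04
  solve Keq expr → x = -0.05175; check Q = 0.007304
Then add 0.1546 M of M.
Step 2:
                   B          J          M          E
  init        0.2774     0.1738      1.483 5.9034e-04
  Δ       1.3326e-04 1.3326e-04 -1.3326e-04 -8.8839e-05
  eq          0.2775     0.1739      1.483 5.0150e-04
  solve Keq expr → x = -4.4420e-05; check Q = 0.007304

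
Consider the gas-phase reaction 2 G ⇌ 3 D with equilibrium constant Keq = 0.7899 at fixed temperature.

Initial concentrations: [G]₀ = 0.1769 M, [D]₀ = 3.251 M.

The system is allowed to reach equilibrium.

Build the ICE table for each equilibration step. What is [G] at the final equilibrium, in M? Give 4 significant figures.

[G]_eq = 1.527 M

Q₀ = 1098 vs Keq = 0.7899 ⇒ Q>K, reverse
Step 1:
                   G          D
  Initial     0.1769      3.251
  Change        1.35     -2.025
  Equil        1.527      1.226
  solve Keq expr → x = -0.6751; check Q = 0.7899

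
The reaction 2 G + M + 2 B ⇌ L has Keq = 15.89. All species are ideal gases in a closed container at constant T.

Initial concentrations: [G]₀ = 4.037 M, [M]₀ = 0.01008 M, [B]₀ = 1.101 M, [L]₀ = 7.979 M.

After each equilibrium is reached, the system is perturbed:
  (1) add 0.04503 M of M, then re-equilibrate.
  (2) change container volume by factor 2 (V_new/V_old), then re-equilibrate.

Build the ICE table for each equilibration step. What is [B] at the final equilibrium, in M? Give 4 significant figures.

[B]_eq = 0.7051 M

Q₀ = 40.07 vs Keq = 15.89 ⇒ Q>K, reverse
Step 1:
                   G          M          B          L
  I            4.037    0.01008      1.101      7.979
  C          0.02749    0.01375    0.02749   -0.01375
  E            4.064    0.02383      1.128      7.965
  solve Keq expr → x = -0.01375; check Q = 15.89
Then add 0.04503 M of M.
Step 2:
                   G          M          B          L
  I            4.064    0.06886      1.128      7.965
  C         -0.07999   -0.03999   -0.07999    0.03999
  E            3.985    0.02886      1.049      8.005
  solve Keq expr → x = 0.03999; check Q = 15.89
Then change container volume by factor 2 (V_new/V_old).
Step 3:
                   G          M          B          L
  I            1.992    0.01443     0.5243      4.003
  C           0.1809    0.09043     0.1809   -0.09043
  E            2.173     0.1049     0.7051      3.912
  solve Keq expr → x = -0.09043; check Q = 15.89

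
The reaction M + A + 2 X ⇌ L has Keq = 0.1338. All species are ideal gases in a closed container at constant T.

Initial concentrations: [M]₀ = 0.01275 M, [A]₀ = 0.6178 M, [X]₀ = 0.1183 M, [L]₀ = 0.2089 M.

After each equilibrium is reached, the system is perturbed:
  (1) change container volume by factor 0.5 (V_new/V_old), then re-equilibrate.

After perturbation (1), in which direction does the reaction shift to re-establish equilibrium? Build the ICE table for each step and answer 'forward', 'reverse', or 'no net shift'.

Q₀ = 1895 vs Keq = 0.1338 ⇒ Q>K, reverse
Step 1:
                   M          A          X          L
  init       0.01275     0.6178     0.1183     0.2089
  Δ           0.2024     0.2024     0.4049    -0.2024
  eq          0.2152     0.8202     0.5232   0.006464
  solve Keq expr → x = -0.2024; check Q = 0.1338
Then change container volume by factor 0.5 (V_new/V_old).
Step 2:
                   M          A          X          L
  init        0.4304       1.64      1.046    0.01293
  Δ         -0.05624   -0.05624    -0.1125    0.05624
  eq          0.3741      1.584     0.9339    0.06916
  solve Keq expr → x = 0.05624; check Q = 0.1338

Direction: forward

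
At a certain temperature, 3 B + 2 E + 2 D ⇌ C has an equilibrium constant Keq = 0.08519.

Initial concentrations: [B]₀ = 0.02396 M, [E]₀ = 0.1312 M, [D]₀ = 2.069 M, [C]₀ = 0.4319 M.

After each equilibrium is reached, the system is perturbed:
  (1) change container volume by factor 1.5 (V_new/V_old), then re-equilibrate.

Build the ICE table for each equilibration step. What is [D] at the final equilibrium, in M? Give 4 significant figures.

[D]_eq = 1.87 M

Q₀ = 4.2612e+05 vs Keq = 0.08519 ⇒ Q>K, reverse
Step 1:
                    B           E           D           C
  Initial     0.02396      0.1312       2.069      0.4319
  Change       0.8181      0.5454      0.5454     -0.2727
  Equil        0.8421      0.6766       2.614      0.1592
  solve Keq expr → x = -0.2727; check Q = 0.08519
Then change container volume by factor 1.5 (V_new/V_old).
Step 2:
                    B           E           D           C
  Initial      0.5614      0.4511       1.743      0.1061
  Change        0.191      0.1273      0.1273    -0.06366
  Equil        0.7524      0.5784        1.87     0.04246
  solve Keq expr → x = -0.06366; check Q = 0.08519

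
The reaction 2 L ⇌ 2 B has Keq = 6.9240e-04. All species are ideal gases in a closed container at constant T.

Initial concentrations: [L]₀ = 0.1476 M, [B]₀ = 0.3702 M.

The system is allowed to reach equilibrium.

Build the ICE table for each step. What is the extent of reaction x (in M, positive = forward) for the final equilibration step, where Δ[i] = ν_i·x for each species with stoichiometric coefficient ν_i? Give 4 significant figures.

x = -0.1785 M

Q₀ = 6.291 vs Keq = 6.9240e-04 ⇒ Q>K, reverse
Step 1:
                    L           B
  Initial      0.1476      0.3702
  Change       0.3569     -0.3569
  Equil        0.5045     0.01328
  solve Keq expr → x = -0.1785; check Q = 6.9240e-04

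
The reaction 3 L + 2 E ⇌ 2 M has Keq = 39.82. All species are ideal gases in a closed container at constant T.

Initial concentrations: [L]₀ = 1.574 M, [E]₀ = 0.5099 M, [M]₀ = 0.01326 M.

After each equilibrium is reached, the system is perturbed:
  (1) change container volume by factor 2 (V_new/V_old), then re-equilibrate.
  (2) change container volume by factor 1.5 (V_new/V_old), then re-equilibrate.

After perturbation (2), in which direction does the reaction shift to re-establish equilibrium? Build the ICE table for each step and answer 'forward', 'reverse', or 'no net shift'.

Q₀ = 1.7342e-04 vs Keq = 39.82 ⇒ Q<K, forward
Step 1:
                  L         E         M
  init        1.574    0.5099   0.01326
  Δ         -0.6466   -0.4311    0.4311
  eq         0.9274   0.07884    0.4443
  solve Keq expr → x = 0.2155; check Q = 39.82
Then change container volume by factor 2 (V_new/V_old).
Step 2:
                  L         E         M
  init       0.4637   0.03942    0.2222
  Δ         0.05721   0.03814  -0.03814
  eq         0.5209   0.07756     0.184
  solve Keq expr → x = -0.01907; check Q = 39.82
Then change container volume by factor 1.5 (V_new/V_old).
Step 3:
                  L         E         M
  init       0.3473   0.05171    0.1227
  Δ         0.02894   0.01929  -0.01929
  eq         0.3762     0.071    0.1034
  solve Keq expr → x = -0.009646; check Q = 39.82

Direction: reverse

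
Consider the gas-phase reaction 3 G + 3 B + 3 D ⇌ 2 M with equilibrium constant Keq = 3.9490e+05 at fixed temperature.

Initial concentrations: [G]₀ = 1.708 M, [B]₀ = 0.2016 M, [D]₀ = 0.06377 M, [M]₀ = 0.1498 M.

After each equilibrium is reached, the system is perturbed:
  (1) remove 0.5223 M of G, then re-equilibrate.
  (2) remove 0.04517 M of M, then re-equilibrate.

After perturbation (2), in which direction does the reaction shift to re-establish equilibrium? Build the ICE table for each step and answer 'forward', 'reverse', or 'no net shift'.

Q₀ = 2120 vs Keq = 3.9490e+05 ⇒ Q<K, forward
Step 1:
                   G          B          D          M
  init         1.708     0.2016    0.06377     0.1498
  Δ         -0.04681   -0.04681   -0.04681    0.03121
  eq           1.661     0.1548    0.01696      0.181
  solve Keq expr → x = 0.0156; check Q = 3.9490e+05
Then remove 0.5223 M of G.
Step 2:
                   G          B          D          M
  init         1.139     0.1548    0.01696      0.181
  Δ         0.006311   0.006311   0.006311  -0.004207
  eq           1.145     0.1611    0.02327     0.1768
  solve Keq expr → x = -0.002104; check Q = 3.9490e+05
Then remove 0.04517 M of M.
Step 3:
                   G          B          D          M
  init         1.145     0.1611    0.02327     0.1316
  Δ         -0.00345   -0.00345   -0.00345     0.0023
  eq           1.142     0.1577    0.01982     0.1339
  solve Keq expr → x = 0.00115; check Q = 3.9490e+05

Direction: forward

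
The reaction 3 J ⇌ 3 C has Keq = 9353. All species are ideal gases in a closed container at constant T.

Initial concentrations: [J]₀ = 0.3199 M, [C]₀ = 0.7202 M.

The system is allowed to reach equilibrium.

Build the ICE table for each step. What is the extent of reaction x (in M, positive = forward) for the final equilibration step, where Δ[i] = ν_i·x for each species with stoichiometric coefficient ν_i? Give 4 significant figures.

Q₀ = 11.41 vs Keq = 9353 ⇒ Q<K, forward
Step 1:
                    J           C
  Initial      0.3199      0.7202
  Change      -0.2728      0.2728
  Equil       0.04713       0.993
  solve Keq expr → x = 0.09092; check Q = 9353

x = 0.09092 M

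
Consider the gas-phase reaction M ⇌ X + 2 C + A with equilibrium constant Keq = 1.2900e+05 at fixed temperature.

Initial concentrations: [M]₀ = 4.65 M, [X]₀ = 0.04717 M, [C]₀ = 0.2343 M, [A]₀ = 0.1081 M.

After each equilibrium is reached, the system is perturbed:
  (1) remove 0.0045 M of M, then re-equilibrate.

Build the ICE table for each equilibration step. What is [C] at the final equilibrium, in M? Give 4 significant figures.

[C]_eq = 9.494 M

Q₀ = 6.0198e-05 vs Keq = 1.2900e+05 ⇒ Q<K, forward
Step 1:
                    M           X           C           A
  Initial        4.65     0.04717      0.2343      0.1081
  Change       -4.634       4.634       9.269       4.634
  Equil       0.01554       4.682       9.503       4.743
  solve Keq expr → x = 4.634; check Q = 1.2900e+05
Then remove 0.0045 M of M.
Step 2:
                    M           X           C           A
  Initial     0.01104       4.682       9.503       4.743
  Change     0.004442   -0.004442   -0.008883   -0.004442
  Equil       0.01549       4.677       9.494       4.738
  solve Keq expr → x = -0.004442; check Q = 1.2900e+05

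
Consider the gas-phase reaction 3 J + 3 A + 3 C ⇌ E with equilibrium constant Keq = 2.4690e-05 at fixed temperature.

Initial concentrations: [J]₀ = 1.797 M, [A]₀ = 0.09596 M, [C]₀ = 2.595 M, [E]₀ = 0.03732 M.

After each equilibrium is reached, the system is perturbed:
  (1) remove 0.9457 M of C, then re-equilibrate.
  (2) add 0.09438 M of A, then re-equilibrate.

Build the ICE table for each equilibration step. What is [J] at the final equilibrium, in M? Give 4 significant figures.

[J]_eq = 1.909 M

Q₀ = 0.4165 vs Keq = 2.4690e-05 ⇒ Q>K, reverse
Step 1:
                    J           A           C           E
  Initial       1.797     0.09596       2.595     0.03732
  Change       0.1119      0.1119      0.1119    -0.03729
  Equil         1.909      0.2078       2.707  3.0575e-05
  solve Keq expr → x = -0.03729; check Q = 2.4690e-05
Then remove 0.9457 M of C.
Step 2:
                    J           A           C           E
  Initial       1.909      0.2078       1.761  3.0575e-05
  Change   6.6432e-05  6.6432e-05  6.6432e-05 -2.2144e-05
  Equil         1.909      0.2079       1.761  8.4309e-06
  solve Keq expr → x = -2.2144e-05; check Q = 2.4690e-05
Then add 0.09438 M of A.
Step 3:
                    J           A           C           E
  Initial       1.909      0.3023       1.761  8.4309e-06
  Change  -5.2398e-05 -5.2398e-05 -5.2398e-05  1.7466e-05
  Equil         1.909      0.3022       1.761  2.5897e-05
  solve Keq expr → x = 1.7466e-05; check Q = 2.4690e-05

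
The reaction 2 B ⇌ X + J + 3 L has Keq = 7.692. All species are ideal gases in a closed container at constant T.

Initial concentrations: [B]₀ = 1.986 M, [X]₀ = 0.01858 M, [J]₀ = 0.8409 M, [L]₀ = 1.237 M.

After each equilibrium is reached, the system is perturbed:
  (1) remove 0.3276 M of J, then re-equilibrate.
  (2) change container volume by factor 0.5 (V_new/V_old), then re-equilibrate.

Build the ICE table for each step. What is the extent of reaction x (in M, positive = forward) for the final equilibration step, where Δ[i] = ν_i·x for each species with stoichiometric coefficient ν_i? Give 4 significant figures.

x = -0.3828 M

Q₀ = 0.007498 vs Keq = 7.692 ⇒ Q<K, forward
Step 1:
                   B          X          J          L
  I            1.986    0.01858     0.8409      1.237
  C          -0.8715     0.4358     0.4358      1.307
  E            1.114     0.4543      1.277      2.544
  solve Keq expr → x = 0.4358; check Q = 7.692
Then remove 0.3276 M of J.
Step 2:
                   B          X          J          L
  I            1.114     0.4543     0.9491      2.544
  C         -0.05738    0.02869    0.02869    0.08607
  E            1.057      0.483     0.9778       2.63
  solve Keq expr → x = 0.02869; check Q = 7.692
Then change container volume by factor 0.5 (V_new/V_old).
Step 3:
                   B          X          J          L
  I            2.114     0.9661      1.956      5.261
  C           0.7656    -0.3828    -0.3828     -1.148
  E             2.88     0.5833      1.573      4.112
  solve Keq expr → x = -0.3828; check Q = 7.692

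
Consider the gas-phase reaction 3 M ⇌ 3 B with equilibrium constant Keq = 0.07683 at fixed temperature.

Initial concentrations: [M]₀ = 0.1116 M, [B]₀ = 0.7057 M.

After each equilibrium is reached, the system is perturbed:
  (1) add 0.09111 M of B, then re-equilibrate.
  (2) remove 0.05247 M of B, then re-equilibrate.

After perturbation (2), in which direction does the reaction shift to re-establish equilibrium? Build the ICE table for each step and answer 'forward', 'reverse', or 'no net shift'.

Q₀ = 252.9 vs Keq = 0.07683 ⇒ Q>K, reverse
Step 1:
                   M          B
  Initial     0.1116     0.7057
  Change      0.4619    -0.4619
  Equil       0.5735     0.2438
  solve Keq expr → x = -0.154; check Q = 0.07683
Then add 0.09111 M of B.
Step 2:
                   M          B
  Initial     0.5735     0.3349
  Change     0.06393   -0.06393
  Equil       0.6374      0.271
  solve Keq expr → x = -0.02131; check Q = 0.07683
Then remove 0.05247 M of B.
Step 3:
                   M          B
  Initial     0.6374     0.2185
  Change    -0.03682    0.03682
  Equil       0.6006     0.2553
  solve Keq expr → x = 0.01227; check Q = 0.07683

Direction: forward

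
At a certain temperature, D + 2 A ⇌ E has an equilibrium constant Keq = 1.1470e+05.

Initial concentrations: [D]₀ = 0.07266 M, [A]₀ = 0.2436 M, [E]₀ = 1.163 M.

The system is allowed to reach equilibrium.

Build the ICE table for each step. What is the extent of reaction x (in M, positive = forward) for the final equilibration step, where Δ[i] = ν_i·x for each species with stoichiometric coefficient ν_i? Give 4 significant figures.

Q₀ = 269.7 vs Keq = 1.1470e+05 ⇒ Q<K, forward
Step 1:
                  D         A         E
  init      0.07266    0.2436     1.163
  Δ        -0.07159   -0.1432   0.07159
  eq       0.001067    0.1004     1.235
  solve Keq expr → x = 0.07159; check Q = 1.1470e+05

x = 0.07159 M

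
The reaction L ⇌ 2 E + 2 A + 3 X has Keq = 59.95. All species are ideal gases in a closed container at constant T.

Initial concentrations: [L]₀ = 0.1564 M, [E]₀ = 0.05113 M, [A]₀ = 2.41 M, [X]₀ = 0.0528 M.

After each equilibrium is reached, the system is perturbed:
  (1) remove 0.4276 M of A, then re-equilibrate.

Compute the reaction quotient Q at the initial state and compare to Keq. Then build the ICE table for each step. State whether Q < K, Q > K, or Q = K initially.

Q₀ = 1.4291e-05; Q < K (proceeds forward)

Q₀ = 1.4291e-05 vs Keq = 59.95 ⇒ Q<K, forward
Step 1:
                   L          E          A          X
  Initial     0.1564    0.05113       2.41     0.0528
  Change     -0.1542     0.3084     0.3084     0.4627
  Equil     0.002183     0.3596      2.718     0.5155
  solve Keq expr → x = 0.1542; check Q = 59.95
Then remove 0.4276 M of A.
Step 2:
                   L          E          A          X
  Initial   0.002183     0.3596      2.291     0.5155
  Change  -6.0401e-04   0.001208   0.001208   0.001812
  Equil     0.001579     0.3608      2.292     0.5173
  solve Keq expr → x = 6.0401e-04; check Q = 59.95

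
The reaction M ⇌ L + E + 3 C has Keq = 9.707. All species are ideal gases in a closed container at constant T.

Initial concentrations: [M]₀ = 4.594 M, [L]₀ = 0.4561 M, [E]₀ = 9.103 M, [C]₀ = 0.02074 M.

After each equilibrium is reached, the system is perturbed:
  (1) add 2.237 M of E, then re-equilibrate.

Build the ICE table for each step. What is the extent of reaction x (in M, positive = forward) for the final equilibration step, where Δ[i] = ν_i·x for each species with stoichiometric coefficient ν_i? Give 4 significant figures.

Q₀ = 8.0627e-06 vs Keq = 9.707 ⇒ Q<K, forward
Step 1:
                   M          L          E          C
  I            4.594     0.4561      9.103    0.02074
  C          -0.5291     0.5291     0.5291      1.587
  E            4.065     0.9852      9.632      1.608
  solve Keq expr → x = 0.5291; check Q = 9.707
Then add 2.237 M of E.
Step 2:
                   M          L          E          C
  I            4.065     0.9852      11.87      1.608
  C          0.02935   -0.02935   -0.02935   -0.08804
  E            4.094     0.9559      11.84       1.52
  solve Keq expr → x = -0.02935; check Q = 9.707

x = -0.02935 M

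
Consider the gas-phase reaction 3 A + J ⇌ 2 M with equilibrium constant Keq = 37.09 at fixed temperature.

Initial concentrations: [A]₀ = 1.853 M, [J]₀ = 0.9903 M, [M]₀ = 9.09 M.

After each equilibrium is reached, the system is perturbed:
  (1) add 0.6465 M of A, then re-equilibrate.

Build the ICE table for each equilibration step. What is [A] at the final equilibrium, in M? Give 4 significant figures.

Q₀ = 13.11 vs Keq = 37.09 ⇒ Q<K, forward
Step 1:
                   A          J          M
  init         1.853     0.9903       9.09
  Δ           -0.441     -0.147      0.294
  eq           1.412     0.8433      9.384
  solve Keq expr → x = 0.147; check Q = 37.09
Then add 0.6465 M of A.
Step 2:
                   A          J          M
  init         2.059     0.8433      9.384
  Δ          -0.5024    -0.1675     0.3349
  eq           1.556     0.6758      9.719
  solve Keq expr → x = 0.1675; check Q = 37.09

[A]_eq = 1.556 M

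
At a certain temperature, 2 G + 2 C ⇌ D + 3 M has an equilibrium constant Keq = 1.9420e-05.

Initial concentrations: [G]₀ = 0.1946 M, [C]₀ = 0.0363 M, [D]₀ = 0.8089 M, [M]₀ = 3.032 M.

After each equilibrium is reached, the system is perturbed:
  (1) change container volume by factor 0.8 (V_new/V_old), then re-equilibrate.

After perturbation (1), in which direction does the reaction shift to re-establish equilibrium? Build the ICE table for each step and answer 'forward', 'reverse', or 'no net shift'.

Direction: no net shift

Q₀ = 4.5184e+05 vs Keq = 1.9420e-05 ⇒ Q>K, reverse
Step 1:
                  G         C         D         M
  init       0.1946    0.0363    0.8089     3.032
  Δ           1.616     1.616   -0.8081    -2.424
  eq          1.811     1.653 7.7520e-04    0.6076
  solve Keq expr → x = -0.8081; check Q = 1.9420e-05
Then change container volume by factor 0.8 (V_new/V_old).
Step 2:
                  G         C         D         M
  init        2.264     2.066 9.6900e-04    0.7595
  Δ               0         0         0         0
  eq          2.264     2.066 9.6900e-04    0.7595
  solve Keq expr → x = 0; check Q = 1.9420e-05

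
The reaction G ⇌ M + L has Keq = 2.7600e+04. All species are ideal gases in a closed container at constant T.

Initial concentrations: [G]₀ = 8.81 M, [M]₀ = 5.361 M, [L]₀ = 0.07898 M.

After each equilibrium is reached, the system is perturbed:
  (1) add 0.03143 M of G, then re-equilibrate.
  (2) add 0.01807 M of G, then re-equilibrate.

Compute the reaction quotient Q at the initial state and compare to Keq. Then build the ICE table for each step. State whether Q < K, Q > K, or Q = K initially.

Q₀ = 0.04806 vs Keq = 2.7600e+04 ⇒ Q<K, forward
Step 1:
                  G         M         L
  I            8.81     5.361   0.07898
  C          -8.805     8.805     8.805
  E         0.00456     14.17     8.884
  solve Keq expr → x = 8.805; check Q = 2.7600e+04
Then add 0.03143 M of G.
Step 2:
                  G         M         L
  I         0.03599     14.17     8.884
  C         -0.0314    0.0314    0.0314
  E        0.004586      14.2     8.916
  solve Keq expr → x = 0.0314; check Q = 2.7600e+04
Then add 0.01807 M of G.
Step 3:
                  G         M         L
  I         0.02266      14.2     8.916
  C        -0.01805   0.01805   0.01805
  E        0.004602     14.22     8.934
  solve Keq expr → x = 0.01805; check Q = 2.7600e+04

Q₀ = 0.04806; Q < K (proceeds forward)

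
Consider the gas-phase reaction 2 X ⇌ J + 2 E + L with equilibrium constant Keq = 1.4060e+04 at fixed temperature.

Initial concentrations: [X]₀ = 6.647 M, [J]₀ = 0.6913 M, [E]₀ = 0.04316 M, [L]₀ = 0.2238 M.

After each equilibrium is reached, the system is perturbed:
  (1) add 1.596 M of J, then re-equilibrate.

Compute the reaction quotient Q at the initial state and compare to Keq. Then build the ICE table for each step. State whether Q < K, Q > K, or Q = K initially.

Q₀ = 6.5229e-06; Q < K (proceeds forward)

Q₀ = 6.5229e-06 vs Keq = 1.4060e+04 ⇒ Q<K, forward
Step 1:
                   X          J          E          L
  init         6.647     0.6913    0.04316     0.2238
  Δ           -6.446      3.223      6.446      3.223
  eq           0.201      3.914      6.489      3.447
  solve Keq expr → x = 3.223; check Q = 1.4060e+04
Then add 1.596 M of J.
Step 2:
                   X          J          E          L
  init         0.201       5.51      6.489      3.447
  Δ          0.03521    -0.0176   -0.03521    -0.0176
  eq          0.2362      5.493      6.454      3.429
  solve Keq expr → x = -0.0176; check Q = 1.4060e+04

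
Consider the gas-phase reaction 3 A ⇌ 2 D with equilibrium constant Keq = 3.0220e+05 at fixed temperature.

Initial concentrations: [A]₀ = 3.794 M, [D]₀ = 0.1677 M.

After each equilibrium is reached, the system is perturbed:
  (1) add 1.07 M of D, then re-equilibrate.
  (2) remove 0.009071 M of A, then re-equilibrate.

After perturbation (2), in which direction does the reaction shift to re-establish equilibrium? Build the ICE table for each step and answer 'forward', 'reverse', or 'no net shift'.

Direction: reverse

Q₀ = 5.1496e-04 vs Keq = 3.0220e+05 ⇒ Q<K, forward
Step 1:
                    A           D
  Initial       3.794      0.1677
  Change       -3.765        2.51
  Equil       0.02874       2.678
  solve Keq expr → x = 1.255; check Q = 3.0220e+05
Then add 1.07 M of D.
Step 2:
                    A           D
  Initial     0.02874       3.748
  Change     0.007188   -0.004792
  Equil       0.03592       3.743
  solve Keq expr → x = -0.002396; check Q = 3.0220e+05
Then remove 0.009071 M of A.
Step 3:
                    A           D
  Initial     0.02685       3.743
  Change     0.009032   -0.006022
  Equil       0.03589       3.737
  solve Keq expr → x = -0.003011; check Q = 3.0220e+05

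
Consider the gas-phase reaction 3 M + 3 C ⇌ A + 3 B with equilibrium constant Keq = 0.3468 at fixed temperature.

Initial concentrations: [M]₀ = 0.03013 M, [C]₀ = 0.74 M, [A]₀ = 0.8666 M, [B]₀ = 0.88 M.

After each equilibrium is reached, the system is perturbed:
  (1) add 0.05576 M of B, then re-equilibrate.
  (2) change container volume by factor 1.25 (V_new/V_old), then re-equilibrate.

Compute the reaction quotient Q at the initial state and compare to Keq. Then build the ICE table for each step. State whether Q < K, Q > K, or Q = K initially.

Q₀ = 5.3281e+04 vs Keq = 0.3468 ⇒ Q>K, reverse
Step 1:
                    M           C           A           B
  init        0.03013        0.74      0.8666        0.88
  Δ            0.4422      0.4422     -0.1474     -0.4422
  eq           0.4723       1.182      0.7192      0.4378
  solve Keq expr → x = -0.1474; check Q = 0.3468
Then add 0.05576 M of B.
Step 2:
                    M           C           A           B
  init         0.4723       1.182      0.7192      0.4936
  Δ           0.02334     0.02334   -0.007781    -0.02334
  eq           0.4956       1.206      0.7114      0.4702
  solve Keq expr → x = -0.007781; check Q = 0.3468
Then change container volume by factor 1.25 (V_new/V_old).
Step 3:
                    M           C           A           B
  init         0.3965      0.9644      0.5691      0.3762
  Δ           0.02319     0.02319   -0.007729    -0.02319
  eq           0.4197      0.9876      0.5614       0.353
  solve Keq expr → x = -0.007729; check Q = 0.3468

Q₀ = 5.3281e+04; Q > K (proceeds reverse)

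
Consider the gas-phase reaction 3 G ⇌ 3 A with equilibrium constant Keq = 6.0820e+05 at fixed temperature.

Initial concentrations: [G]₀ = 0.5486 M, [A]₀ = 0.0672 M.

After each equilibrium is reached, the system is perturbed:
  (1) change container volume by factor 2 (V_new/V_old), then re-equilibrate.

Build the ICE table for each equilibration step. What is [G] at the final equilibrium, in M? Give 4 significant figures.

Q₀ = 0.001838 vs Keq = 6.0820e+05 ⇒ Q<K, forward
Step 1:
                   G          A
  I           0.5486     0.0672
  C          -0.5414     0.5414
  E         0.007183     0.6086
  solve Keq expr → x = 0.1805; check Q = 6.0820e+05
Then change container volume by factor 2 (V_new/V_old).
Step 2:
                   G          A
  I         0.003592     0.3043
  C                0          0
  E         0.003592     0.3043
  solve Keq expr → x = 0; check Q = 6.0820e+05

[G]_eq = 0.003592 M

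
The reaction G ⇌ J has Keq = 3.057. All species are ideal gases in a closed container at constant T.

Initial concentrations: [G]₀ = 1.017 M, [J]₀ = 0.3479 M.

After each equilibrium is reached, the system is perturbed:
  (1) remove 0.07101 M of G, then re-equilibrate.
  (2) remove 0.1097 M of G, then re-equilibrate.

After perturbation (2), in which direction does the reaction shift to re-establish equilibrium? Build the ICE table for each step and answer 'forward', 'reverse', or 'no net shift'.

Direction: reverse

Q₀ = 0.3421 vs Keq = 3.057 ⇒ Q<K, forward
Step 1:
                    G           J
  Initial       1.017      0.3479
  Change      -0.6806      0.6806
  Equil        0.3364       1.028
  solve Keq expr → x = 0.6806; check Q = 3.057
Then remove 0.07101 M of G.
Step 2:
                    G           J
  Initial      0.2654       1.028
  Change      0.05351    -0.05351
  Equil        0.3189       0.975
  solve Keq expr → x = -0.05351; check Q = 3.057
Then remove 0.1097 M of G.
Step 3:
                    G           J
  Initial      0.2092       0.975
  Change      0.08266    -0.08266
  Equil        0.2919      0.8923
  solve Keq expr → x = -0.08266; check Q = 3.057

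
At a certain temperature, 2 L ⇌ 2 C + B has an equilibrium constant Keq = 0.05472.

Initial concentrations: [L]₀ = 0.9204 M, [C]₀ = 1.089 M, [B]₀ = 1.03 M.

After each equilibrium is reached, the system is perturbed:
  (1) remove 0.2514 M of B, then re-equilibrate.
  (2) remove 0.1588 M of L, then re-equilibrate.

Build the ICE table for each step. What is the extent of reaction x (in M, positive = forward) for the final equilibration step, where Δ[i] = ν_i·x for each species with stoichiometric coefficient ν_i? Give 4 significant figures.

x = -0.01686 M

Q₀ = 1.442 vs Keq = 0.05472 ⇒ Q>K, reverse
Step 1:
                  L         C         B
  Initial    0.9204     1.089      1.03
  Change      0.651    -0.651   -0.3255
  Equil       1.571     0.438    0.7045
  solve Keq expr → x = -0.3255; check Q = 0.05472
Then remove 0.2514 M of B.
Step 2:
                  L         C         B
  Initial     1.571     0.438    0.4531
  Change   -0.06672   0.06672   0.03336
  Equil       1.505    0.5047    0.4864
  solve Keq expr → x = 0.03336; check Q = 0.05472
Then remove 0.1588 M of L.
Step 3:
                  L         C         B
  Initial     1.346    0.5047    0.4864
  Change    0.03372  -0.03372  -0.01686
  Equil        1.38     0.471    0.4696
  solve Keq expr → x = -0.01686; check Q = 0.05472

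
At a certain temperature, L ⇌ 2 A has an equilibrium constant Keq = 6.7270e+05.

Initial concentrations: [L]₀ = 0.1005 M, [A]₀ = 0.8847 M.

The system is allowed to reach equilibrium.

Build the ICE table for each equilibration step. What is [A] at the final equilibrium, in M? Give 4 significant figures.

Q₀ = 7.788 vs Keq = 6.7270e+05 ⇒ Q<K, forward
Step 1:
                   L          A
  Initial     0.1005     0.8847
  Change     -0.1005      0.201
  Equil   1.7522e-06      1.086
  solve Keq expr → x = 0.1005; check Q = 6.7270e+05

[A]_eq = 1.086 M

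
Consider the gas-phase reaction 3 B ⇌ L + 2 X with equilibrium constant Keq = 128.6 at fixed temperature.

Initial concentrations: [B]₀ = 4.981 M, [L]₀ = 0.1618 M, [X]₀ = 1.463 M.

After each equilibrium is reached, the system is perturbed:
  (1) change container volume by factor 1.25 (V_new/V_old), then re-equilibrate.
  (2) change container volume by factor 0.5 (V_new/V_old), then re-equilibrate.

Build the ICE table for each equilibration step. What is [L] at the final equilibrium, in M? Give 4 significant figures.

[L]_eq = 2.584 M

Q₀ = 0.002802 vs Keq = 128.6 ⇒ Q<K, forward
Step 1:
                    B           L           X
  init          4.981      0.1618       1.463
  Δ             -4.36       1.453       2.906
  eq           0.6213       1.615       4.369
  solve Keq expr → x = 1.453; check Q = 128.6
Then change container volume by factor 1.25 (V_new/V_old).
Step 2:
                    B           L           X
  init          0.497       1.292       3.496
  Δ                 0           0           0
  eq            0.497       1.292       3.496
  solve Keq expr → x = 0; check Q = 128.6
Then change container volume by factor 0.5 (V_new/V_old).
Step 3:
                    B           L           X
  init          0.994       2.584       6.991
  Δ                 0           0           0
  eq            0.994       2.584       6.991
  solve Keq expr → x = 0; check Q = 128.6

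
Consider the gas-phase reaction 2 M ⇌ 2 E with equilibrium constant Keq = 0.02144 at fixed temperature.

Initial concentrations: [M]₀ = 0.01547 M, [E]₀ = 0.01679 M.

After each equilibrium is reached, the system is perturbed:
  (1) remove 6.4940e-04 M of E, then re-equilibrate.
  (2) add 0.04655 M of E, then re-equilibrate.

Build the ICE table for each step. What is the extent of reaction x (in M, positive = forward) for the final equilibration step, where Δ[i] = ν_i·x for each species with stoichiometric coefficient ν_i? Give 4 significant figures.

Q₀ = 1.178 vs Keq = 0.02144 ⇒ Q>K, reverse
Step 1:
                  M         E
  I         0.01547   0.01679
  C         0.01267  -0.01267
  E         0.02814   0.00412
  solve Keq expr → x = -0.006335; check Q = 0.02144
Then remove 6.4940e-04 M of E.
Step 2:
                  M         E
  I         0.02814  0.003471
  C       -5.6646e-04 5.6646e-04
  E         0.02757  0.004037
  solve Keq expr → x = 2.8323e-04; check Q = 0.02144
Then add 0.04655 M of E.
Step 3:
                  M         E
  I         0.02757   0.05059
  C          0.0406   -0.0406
  E         0.06818  0.009983
  solve Keq expr → x = -0.0203; check Q = 0.02144

x = -0.0203 M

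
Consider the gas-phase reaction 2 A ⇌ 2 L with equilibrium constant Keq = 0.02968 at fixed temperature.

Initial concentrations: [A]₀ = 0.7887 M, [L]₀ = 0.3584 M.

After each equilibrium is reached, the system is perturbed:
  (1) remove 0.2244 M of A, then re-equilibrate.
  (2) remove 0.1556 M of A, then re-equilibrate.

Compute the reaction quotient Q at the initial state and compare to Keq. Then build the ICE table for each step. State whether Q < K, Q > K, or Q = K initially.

Q₀ = 0.2065 vs Keq = 0.02968 ⇒ Q>K, reverse
Step 1:
                    A           L
  init         0.7887      0.3584
  Δ            0.1898     -0.1898
  eq           0.9785      0.1686
  solve Keq expr → x = -0.09491; check Q = 0.02968
Then remove 0.2244 M of A.
Step 2:
                    A           L
  init         0.7541      0.1686
  Δ           0.03298    -0.03298
  eq           0.7871      0.1356
  solve Keq expr → x = -0.01649; check Q = 0.02968
Then remove 0.1556 M of A.
Step 3:
                    A           L
  init         0.6315      0.1356
  Δ           0.02287    -0.02287
  eq           0.6544      0.1127
  solve Keq expr → x = -0.01143; check Q = 0.02968

Q₀ = 0.2065; Q > K (proceeds reverse)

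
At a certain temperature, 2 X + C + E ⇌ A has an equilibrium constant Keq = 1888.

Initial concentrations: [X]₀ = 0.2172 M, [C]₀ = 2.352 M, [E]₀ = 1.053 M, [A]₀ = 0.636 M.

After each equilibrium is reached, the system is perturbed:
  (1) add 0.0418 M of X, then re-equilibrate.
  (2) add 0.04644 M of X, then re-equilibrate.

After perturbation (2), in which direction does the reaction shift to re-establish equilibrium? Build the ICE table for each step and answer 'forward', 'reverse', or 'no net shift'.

Direction: forward

Q₀ = 5.443 vs Keq = 1888 ⇒ Q<K, forward
Step 1:
                  X         C         E         A
  I          0.2172     2.352     1.053     0.636
  C         -0.2037   -0.1018   -0.1018    0.1018
  E         0.01351      2.25    0.9512    0.7378
  solve Keq expr → x = 0.1018; check Q = 1888
Then add 0.0418 M of X.
Step 2:
                  X         C         E         A
  I         0.05531      2.25    0.9512    0.7378
  C         -0.0414   -0.0207   -0.0207    0.0207
  E         0.01392     2.229    0.9305    0.7585
  solve Keq expr → x = 0.0207; check Q = 1888
Then add 0.04644 M of X.
Step 3:
                  X         C         E         A
  I         0.06036     2.229    0.9305    0.7585
  C        -0.04598  -0.02299  -0.02299   0.02299
  E         0.01438     2.206    0.9075    0.7815
  solve Keq expr → x = 0.02299; check Q = 1888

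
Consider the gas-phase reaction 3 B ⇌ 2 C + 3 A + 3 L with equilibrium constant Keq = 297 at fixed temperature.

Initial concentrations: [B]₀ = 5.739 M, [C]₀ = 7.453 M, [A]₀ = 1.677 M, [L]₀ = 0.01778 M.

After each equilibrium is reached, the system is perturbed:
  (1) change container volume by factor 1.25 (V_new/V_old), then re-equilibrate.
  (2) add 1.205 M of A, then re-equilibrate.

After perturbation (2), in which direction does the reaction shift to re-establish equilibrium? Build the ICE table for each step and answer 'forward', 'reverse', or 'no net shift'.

Q₀ = 7.7902e-06 vs Keq = 297 ⇒ Q<K, forward
Step 1:
                    B           C           A           L
  init          5.739       7.453       1.677     0.01778
  Δ            -1.788       1.192       1.788       1.788
  eq            3.951       8.645       3.465       1.806
  solve Keq expr → x = 0.5961; check Q = 297
Then change container volume by factor 1.25 (V_new/V_old).
Step 2:
                    B           C           A           L
  init          3.161       6.916       2.772       1.445
  Δ           -0.2709      0.1806      0.2709      0.2709
  eq             2.89       7.097       3.043       1.716
  solve Keq expr → x = 0.09031; check Q = 297
Then add 1.205 M of A.
Step 3:
                    B           C           A           L
  init           2.89       7.097       4.248       1.716
  Δ            0.2626     -0.1751     -0.2626     -0.2626
  eq            3.152       6.922       3.985       1.453
  solve Keq expr → x = -0.08754; check Q = 297

Direction: reverse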